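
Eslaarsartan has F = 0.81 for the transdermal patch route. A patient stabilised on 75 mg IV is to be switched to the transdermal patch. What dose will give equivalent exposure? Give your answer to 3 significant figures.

D_transdermal = 92.6 mg

For equal systemic exposure: F × D_ev = D_iv
D_ev = D_iv / F = 75 / 0.81 = 92.5926 mg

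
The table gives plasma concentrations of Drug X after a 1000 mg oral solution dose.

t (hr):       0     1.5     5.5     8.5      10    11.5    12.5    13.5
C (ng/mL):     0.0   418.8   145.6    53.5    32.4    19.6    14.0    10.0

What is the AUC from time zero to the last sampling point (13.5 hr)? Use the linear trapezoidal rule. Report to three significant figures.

Trapezoidal AUC_0→13.5:
  [0→1.5]: (0.0+418.8)/2 × 1.5 = 314.1
  [1.5→5.5]: (418.8+145.6)/2 × 4 = 1128.8
  [5.5→8.5]: (145.6+53.5)/2 × 3 = 298.65
  [8.5→10]: (53.5+32.4)/2 × 1.5 = 64.425
  [10→11.5]: (32.4+19.6)/2 × 1.5 = 39.0
  [11.5→12.5]: (19.6+14.0)/2 × 1 = 16.8
  [12.5→13.5]: (14.0+10.0)/2 × 1 = 12.0
  Sum = 1873.775 ng/mL·hr

AUC = 1870 ng/mL·hr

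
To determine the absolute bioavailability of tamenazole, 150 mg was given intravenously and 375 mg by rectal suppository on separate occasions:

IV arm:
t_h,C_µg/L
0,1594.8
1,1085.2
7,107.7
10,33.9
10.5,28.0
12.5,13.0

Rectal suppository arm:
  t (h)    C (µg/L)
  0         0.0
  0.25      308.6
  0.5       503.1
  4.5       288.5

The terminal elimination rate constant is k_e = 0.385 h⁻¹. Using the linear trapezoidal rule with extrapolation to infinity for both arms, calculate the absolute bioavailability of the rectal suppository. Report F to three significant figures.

Trapezoidal AUC_0→12.5 (IV):
  [0→1]: (1594.8+1085.2)/2 × 1 = 1340.0
  [1→7]: (1085.2+107.7)/2 × 6 = 3578.7
  [7→10]: (107.7+33.9)/2 × 3 = 212.4
  [10→10.5]: (33.9+28.0)/2 × 0.5 = 15.475
  [10.5→12.5]: (28.0+13.0)/2 × 2 = 41.0
  Sum = 5187.575 µg/L·h
IV tail: 13.0/0.385 = 33.766; AUC_iv,0→∞ = 5187.575 + 33.766 = 5221.341 µg/L·h
Trapezoidal AUC_0→4.5 (rectal suppository):
  [0→0.25]: (0.0+308.6)/2 × 0.25 = 38.575
  [0.25→0.5]: (308.6+503.1)/2 × 0.25 = 101.4625
  [0.5→4.5]: (503.1+288.5)/2 × 4 = 1583.2
  Sum = 1723.2375 µg/L·h
rectal suppository tail: 288.5/0.385 = 749.351; AUC_ev,0→∞ = 1723.2375 + 749.351 = 2472.5885 µg/L·h
F = (AUC_ev/D_ev)/(AUC_iv/D_iv) = (2472.5885/375)/(5221.341/150) = 6.59357/34.80894 = 0.1894

F = 0.189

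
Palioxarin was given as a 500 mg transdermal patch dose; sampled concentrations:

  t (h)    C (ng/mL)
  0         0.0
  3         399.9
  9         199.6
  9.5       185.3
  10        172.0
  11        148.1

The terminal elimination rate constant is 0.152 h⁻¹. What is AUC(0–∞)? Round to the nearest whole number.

Trapezoidal AUC_0→11:
  [0→3]: (0.0+399.9)/2 × 3 = 599.85
  [3→9]: (399.9+199.6)/2 × 6 = 1798.5
  [9→9.5]: (199.6+185.3)/2 × 0.5 = 96.225
  [9.5→10]: (185.3+172.0)/2 × 0.5 = 89.325
  [10→11]: (172.0+148.1)/2 × 1 = 160.05
  Sum = 2743.95 ng/mL·h
Extrapolated tail: C_last / k_e = 148.1 / 0.152 = 974.342
AUC_0→∞ = 2743.95 + 974.342 = 3718.292 ng/mL·h

AUC = 3718 ng/mL·h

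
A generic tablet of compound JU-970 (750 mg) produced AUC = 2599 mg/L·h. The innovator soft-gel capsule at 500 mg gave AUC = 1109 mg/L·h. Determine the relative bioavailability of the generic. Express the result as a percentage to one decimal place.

F_rel = 156.2%

F_rel = (AUC_test/D_test) / (AUC_ref/D_ref)
      = (2599/750) / (1109/500)
      = 3.46533 / 2.218 = 1.5624 = 156.24%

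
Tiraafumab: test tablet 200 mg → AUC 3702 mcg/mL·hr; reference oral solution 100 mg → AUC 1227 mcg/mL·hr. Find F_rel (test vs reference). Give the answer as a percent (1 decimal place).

F_rel = 150.9%

F_rel = (AUC_test/D_test) / (AUC_ref/D_ref)
      = (3702/200) / (1227/100)
      = 18.51 / 12.27 = 1.5086 = 150.86%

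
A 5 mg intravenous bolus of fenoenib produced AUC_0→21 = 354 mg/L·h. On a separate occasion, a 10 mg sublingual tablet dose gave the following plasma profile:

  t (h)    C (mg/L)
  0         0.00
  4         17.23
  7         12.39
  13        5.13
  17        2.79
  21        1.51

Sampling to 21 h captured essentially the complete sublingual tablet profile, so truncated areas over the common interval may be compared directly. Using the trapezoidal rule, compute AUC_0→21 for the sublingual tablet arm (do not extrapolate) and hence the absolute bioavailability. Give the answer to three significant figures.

Trapezoidal AUC_0→21 (sublingual tablet):
  [0→4]: (0.00+17.23)/2 × 4 = 34.46
  [4→7]: (17.23+12.39)/2 × 3 = 44.43
  [7→13]: (12.39+5.13)/2 × 6 = 52.56
  [13→17]: (5.13+2.79)/2 × 4 = 15.84
  [17→21]: (2.79+1.51)/2 × 4 = 8.6
  Sum = 155.89 mg/L·h
F = (AUC_ev/D_ev)/(AUC_iv/D_iv) = (155.89/10)/(354/5) = 15.589/70.8 = 0.2202

F = 0.220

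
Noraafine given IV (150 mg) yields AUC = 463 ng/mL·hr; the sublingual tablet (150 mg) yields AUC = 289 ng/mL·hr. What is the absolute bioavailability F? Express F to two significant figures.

F = (AUC_ev / D_ev) / (AUC_iv / D_iv)
  = (289/150) / (463/150)
  = 1.92667 / 3.08667 = 0.6242

F = 0.62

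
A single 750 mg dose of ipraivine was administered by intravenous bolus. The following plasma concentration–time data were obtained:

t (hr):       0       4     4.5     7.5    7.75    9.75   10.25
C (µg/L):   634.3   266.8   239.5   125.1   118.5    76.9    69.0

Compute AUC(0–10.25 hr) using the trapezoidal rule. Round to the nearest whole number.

AUC = 2738 µg/L·hr

Trapezoidal AUC_0→10.25:
  [0→4]: (634.3+266.8)/2 × 4 = 1802.2
  [4→4.5]: (266.8+239.5)/2 × 0.5 = 126.575
  [4.5→7.5]: (239.5+125.1)/2 × 3 = 546.9
  [7.5→7.75]: (125.1+118.5)/2 × 0.25 = 30.45
  [7.75→9.75]: (118.5+76.9)/2 × 2 = 195.4
  [9.75→10.25]: (76.9+69.0)/2 × 0.5 = 36.475
  Sum = 2738.0 µg/L·hr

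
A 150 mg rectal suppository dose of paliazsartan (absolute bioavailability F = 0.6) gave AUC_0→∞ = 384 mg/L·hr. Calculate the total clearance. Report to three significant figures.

CL = 0.234 L/hr

CL = F × Dose / AUC_0→∞
   = 0.6 × 150 / 384 = 0.234375 L/hr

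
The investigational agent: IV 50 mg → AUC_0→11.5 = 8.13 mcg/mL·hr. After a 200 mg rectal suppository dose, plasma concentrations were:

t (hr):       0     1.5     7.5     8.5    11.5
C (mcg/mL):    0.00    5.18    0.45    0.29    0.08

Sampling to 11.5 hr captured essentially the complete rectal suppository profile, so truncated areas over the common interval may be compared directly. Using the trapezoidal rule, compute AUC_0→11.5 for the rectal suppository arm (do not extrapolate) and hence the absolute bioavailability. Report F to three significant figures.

F = 0.667

Trapezoidal AUC_0→11.5 (rectal suppository):
  [0→1.5]: (0.00+5.18)/2 × 1.5 = 3.885
  [1.5→7.5]: (5.18+0.45)/2 × 6 = 16.89
  [7.5→8.5]: (0.45+0.29)/2 × 1 = 0.37
  [8.5→11.5]: (0.29+0.08)/2 × 3 = 0.555
  Sum = 21.7 mcg/mL·hr
F = (AUC_ev/D_ev)/(AUC_iv/D_iv) = (21.7/200)/(8.13/50) = 0.1085/0.1626 = 0.6673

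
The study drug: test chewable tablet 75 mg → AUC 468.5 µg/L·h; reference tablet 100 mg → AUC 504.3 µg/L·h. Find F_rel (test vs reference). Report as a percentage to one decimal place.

F_rel = 123.9%

F_rel = (AUC_test/D_test) / (AUC_ref/D_ref)
      = (468.5/75) / (504.3/100)
      = 6.24667 / 5.043 = 1.2387 = 123.87%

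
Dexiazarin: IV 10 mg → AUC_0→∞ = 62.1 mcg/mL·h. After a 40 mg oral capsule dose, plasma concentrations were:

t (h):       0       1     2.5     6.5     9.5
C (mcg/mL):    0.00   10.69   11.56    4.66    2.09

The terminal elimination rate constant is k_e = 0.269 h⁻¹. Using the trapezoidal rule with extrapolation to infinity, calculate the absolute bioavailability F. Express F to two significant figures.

Trapezoidal AUC_0→9.5 (oral capsule):
  [0→1]: (0.00+10.69)/2 × 1 = 5.345
  [1→2.5]: (10.69+11.56)/2 × 1.5 = 16.6875
  [2.5→6.5]: (11.56+4.66)/2 × 4 = 32.44
  [6.5→9.5]: (4.66+2.09)/2 × 3 = 10.125
  Sum = 64.5975 mcg/mL·h
Tail: C_last/k_e = 2.09/0.269 = 7.770
AUC_0→∞ (oral capsule) = 64.5975 + 7.770 = 72.3675 mcg/mL·h
F = (AUC_ev/D_ev)/(AUC_iv/D_iv) = (72.3675/40)/(62.1/10) = 1.8091875/6.21 = 0.2913

F = 0.29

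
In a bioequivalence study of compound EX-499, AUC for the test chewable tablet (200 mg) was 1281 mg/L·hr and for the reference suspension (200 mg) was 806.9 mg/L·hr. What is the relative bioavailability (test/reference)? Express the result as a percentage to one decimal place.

F_rel = (AUC_test/D_test) / (AUC_ref/D_ref)
      = (1281/200) / (806.9/200)
      = 6.405 / 4.0345 = 1.5876 = 158.76%

F_rel = 158.8%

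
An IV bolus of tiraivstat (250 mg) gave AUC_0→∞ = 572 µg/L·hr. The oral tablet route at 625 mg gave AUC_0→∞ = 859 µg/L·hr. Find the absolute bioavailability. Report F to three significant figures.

F = (AUC_ev / D_ev) / (AUC_iv / D_iv)
  = (859/625) / (572/250)
  = 1.3744 / 2.288 = 0.6007

F = 0.601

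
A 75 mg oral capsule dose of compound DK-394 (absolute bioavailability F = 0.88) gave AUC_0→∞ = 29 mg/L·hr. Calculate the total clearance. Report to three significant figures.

CL = F × Dose / AUC_0→∞
   = 0.88 × 75 / 29 = 2.27586 L/hr

CL = 2.28 L/hr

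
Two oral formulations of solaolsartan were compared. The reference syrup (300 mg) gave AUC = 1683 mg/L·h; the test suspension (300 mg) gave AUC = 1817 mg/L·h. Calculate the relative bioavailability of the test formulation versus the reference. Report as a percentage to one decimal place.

F_rel = (AUC_test/D_test) / (AUC_ref/D_ref)
      = (1817/300) / (1683/300)
      = 6.05667 / 5.61 = 1.0796 = 107.96%

F_rel = 108.0%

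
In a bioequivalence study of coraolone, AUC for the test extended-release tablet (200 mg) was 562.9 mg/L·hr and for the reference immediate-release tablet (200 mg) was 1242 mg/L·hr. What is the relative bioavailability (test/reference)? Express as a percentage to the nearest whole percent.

F_rel = (AUC_test/D_test) / (AUC_ref/D_ref)
      = (562.9/200) / (1242/200)
      = 2.8145 / 6.21 = 0.4532 = 45.32%

F_rel = 45%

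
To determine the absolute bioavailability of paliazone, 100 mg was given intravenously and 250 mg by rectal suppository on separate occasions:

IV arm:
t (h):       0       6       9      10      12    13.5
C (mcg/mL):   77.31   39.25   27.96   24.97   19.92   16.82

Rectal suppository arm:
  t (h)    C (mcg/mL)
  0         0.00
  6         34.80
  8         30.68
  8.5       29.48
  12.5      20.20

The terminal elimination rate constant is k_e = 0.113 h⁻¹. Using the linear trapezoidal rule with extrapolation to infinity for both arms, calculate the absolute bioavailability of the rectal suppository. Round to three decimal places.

Trapezoidal AUC_0→13.5 (IV):
  [0→6]: (77.31+39.25)/2 × 6 = 349.68
  [6→9]: (39.25+27.96)/2 × 3 = 100.815
  [9→10]: (27.96+24.97)/2 × 1 = 26.465
  [10→12]: (24.97+19.92)/2 × 2 = 44.89
  [12→13.5]: (19.92+16.82)/2 × 1.5 = 27.555
  Sum = 549.405 mcg/mL·h
IV tail: 16.82/0.113 = 148.850; AUC_iv,0→∞ = 549.405 + 148.850 = 698.255 mcg/mL·h
Trapezoidal AUC_0→12.5 (rectal suppository):
  [0→6]: (0.00+34.80)/2 × 6 = 104.4
  [6→8]: (34.80+30.68)/2 × 2 = 65.48
  [8→8.5]: (30.68+29.48)/2 × 0.5 = 15.04
  [8.5→12.5]: (29.48+20.20)/2 × 4 = 99.36
  Sum = 284.28 mcg/mL·h
rectal suppository tail: 20.20/0.113 = 178.761; AUC_ev,0→∞ = 284.28 + 178.761 = 463.041 mcg/mL·h
F = (AUC_ev/D_ev)/(AUC_iv/D_iv) = (463.041/250)/(698.255/100) = 1.852164/6.98255 = 0.2653

F = 0.265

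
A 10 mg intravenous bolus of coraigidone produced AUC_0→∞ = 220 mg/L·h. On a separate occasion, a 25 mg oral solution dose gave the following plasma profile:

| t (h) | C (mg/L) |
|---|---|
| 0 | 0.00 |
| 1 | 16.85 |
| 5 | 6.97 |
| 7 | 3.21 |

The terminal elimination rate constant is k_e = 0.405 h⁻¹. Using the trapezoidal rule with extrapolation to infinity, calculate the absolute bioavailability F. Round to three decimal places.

Trapezoidal AUC_0→7 (oral solution):
  [0→1]: (0.00+16.85)/2 × 1 = 8.425
  [1→5]: (16.85+6.97)/2 × 4 = 47.64
  [5→7]: (6.97+3.21)/2 × 2 = 10.18
  Sum = 66.245 mg/L·h
Tail: C_last/k_e = 3.21/0.405 = 7.926
AUC_0→∞ (oral solution) = 66.245 + 7.926 = 74.171 mg/L·h
F = (AUC_ev/D_ev)/(AUC_iv/D_iv) = (74.171/25)/(220/10) = 2.96684/22 = 0.1349

F = 0.135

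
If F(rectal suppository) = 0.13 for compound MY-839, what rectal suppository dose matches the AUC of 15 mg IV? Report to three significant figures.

D_rectal = 115 mg

For equal systemic exposure: F × D_ev = D_iv
D_ev = D_iv / F = 15 / 0.13 = 115.385 mg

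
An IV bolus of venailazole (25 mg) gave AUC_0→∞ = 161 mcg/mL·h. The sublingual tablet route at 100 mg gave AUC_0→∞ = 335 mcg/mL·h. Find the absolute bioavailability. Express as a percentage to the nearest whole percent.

F = 52%

F = (AUC_ev / D_ev) / (AUC_iv / D_iv)
  = (335/100) / (161/25)
  = 3.35 / 6.44 = 0.5202
  = 52.02%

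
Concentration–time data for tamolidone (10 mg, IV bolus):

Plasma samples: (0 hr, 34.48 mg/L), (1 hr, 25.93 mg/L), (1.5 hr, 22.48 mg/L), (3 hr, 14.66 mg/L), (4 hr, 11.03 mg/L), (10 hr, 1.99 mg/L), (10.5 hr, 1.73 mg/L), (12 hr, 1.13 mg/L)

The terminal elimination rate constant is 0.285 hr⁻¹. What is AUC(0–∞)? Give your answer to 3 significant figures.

Trapezoidal AUC_0→12:
  [0→1]: (34.48+25.93)/2 × 1 = 30.205
  [1→1.5]: (25.93+22.48)/2 × 0.5 = 12.1025
  [1.5→3]: (22.48+14.66)/2 × 1.5 = 27.855
  [3→4]: (14.66+11.03)/2 × 1 = 12.845
  [4→10]: (11.03+1.99)/2 × 6 = 39.06
  [10→10.5]: (1.99+1.73)/2 × 0.5 = 0.93
  [10.5→12]: (1.73+1.13)/2 × 1.5 = 2.145
  Sum = 125.1425 mg/L·hr
Extrapolated tail: C_last / k_e = 1.13 / 0.285 = 3.965
AUC_0→∞ = 125.1425 + 3.965 = 129.1075 mg/L·hr

AUC = 129 mg/L·hr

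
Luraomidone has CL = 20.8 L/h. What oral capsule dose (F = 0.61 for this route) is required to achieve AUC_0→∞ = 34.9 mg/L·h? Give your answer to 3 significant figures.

Dose = 1190 mg

Dose = CL × AUC_0→∞ / F
     = 20.8 × 34.9 / 0.61 = 1190.03 mg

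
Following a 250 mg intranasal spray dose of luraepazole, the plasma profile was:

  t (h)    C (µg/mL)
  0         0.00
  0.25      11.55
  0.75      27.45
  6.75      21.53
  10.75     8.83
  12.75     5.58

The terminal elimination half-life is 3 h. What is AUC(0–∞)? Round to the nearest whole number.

Trapezoidal AUC_0→12.75:
  [0→0.25]: (0.00+11.55)/2 × 0.25 = 1.44375
  [0.25→0.75]: (11.55+27.45)/2 × 0.5 = 9.75
  [0.75→6.75]: (27.45+21.53)/2 × 6 = 146.94
  [6.75→10.75]: (21.53+8.83)/2 × 4 = 60.72
  [10.75→12.75]: (8.83+5.58)/2 × 2 = 14.41
  Sum = 233.26375 µg/mL·h
k_e = ln2 / t½ = 0.693147 / 3 = 0.2310 h^-1
Extrapolated tail: C_last / k_e = 5.58 / 0.231 = 24.156
AUC_0→∞ = 233.26375 + 24.156 = 257.41975 µg/mL·h

AUC = 257 µg/mL·h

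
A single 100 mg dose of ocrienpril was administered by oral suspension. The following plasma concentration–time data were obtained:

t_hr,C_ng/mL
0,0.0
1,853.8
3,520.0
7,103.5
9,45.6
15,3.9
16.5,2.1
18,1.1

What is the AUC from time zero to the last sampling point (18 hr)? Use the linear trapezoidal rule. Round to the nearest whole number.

Trapezoidal AUC_0→18:
  [0→1]: (0.0+853.8)/2 × 1 = 426.9
  [1→3]: (853.8+520.0)/2 × 2 = 1373.8
  [3→7]: (520.0+103.5)/2 × 4 = 1247.0
  [7→9]: (103.5+45.6)/2 × 2 = 149.1
  [9→15]: (45.6+3.9)/2 × 6 = 148.5
  [15→16.5]: (3.9+2.1)/2 × 1.5 = 4.5
  [16.5→18]: (2.1+1.1)/2 × 1.5 = 2.4
  Sum = 3352.2 ng/mL·hr

AUC = 3352 ng/mL·hr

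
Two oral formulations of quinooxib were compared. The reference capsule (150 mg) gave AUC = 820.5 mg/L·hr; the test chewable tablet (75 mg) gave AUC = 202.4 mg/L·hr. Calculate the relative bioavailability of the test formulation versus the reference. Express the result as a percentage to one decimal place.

F_rel = 49.3%

F_rel = (AUC_test/D_test) / (AUC_ref/D_ref)
      = (202.4/75) / (820.5/150)
      = 2.69867 / 5.47 = 0.4934 = 49.34%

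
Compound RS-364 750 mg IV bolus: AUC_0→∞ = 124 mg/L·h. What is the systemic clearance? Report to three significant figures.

CL = Dose_iv / AUC_0→∞
   = 750 / 124 = 6.04839 L/h

CL = 6.05 L/h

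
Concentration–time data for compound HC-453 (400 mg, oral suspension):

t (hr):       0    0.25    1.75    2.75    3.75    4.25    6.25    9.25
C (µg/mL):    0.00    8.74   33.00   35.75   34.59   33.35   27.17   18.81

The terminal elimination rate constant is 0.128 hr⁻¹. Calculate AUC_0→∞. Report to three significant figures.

AUC = 395 µg/mL·hr

Trapezoidal AUC_0→9.25:
  [0→0.25]: (0.00+8.74)/2 × 0.25 = 1.0925
  [0.25→1.75]: (8.74+33.00)/2 × 1.5 = 31.305
  [1.75→2.75]: (33.00+35.75)/2 × 1 = 34.375
  [2.75→3.75]: (35.75+34.59)/2 × 1 = 35.17
  [3.75→4.25]: (34.59+33.35)/2 × 0.5 = 16.985
  [4.25→6.25]: (33.35+27.17)/2 × 2 = 60.52
  [6.25→9.25]: (27.17+18.81)/2 × 3 = 68.97
  Sum = 248.4175 µg/mL·hr
Extrapolated tail: C_last / k_e = 18.81 / 0.128 = 146.953
AUC_0→∞ = 248.4175 + 146.953 = 395.3705 µg/mL·hr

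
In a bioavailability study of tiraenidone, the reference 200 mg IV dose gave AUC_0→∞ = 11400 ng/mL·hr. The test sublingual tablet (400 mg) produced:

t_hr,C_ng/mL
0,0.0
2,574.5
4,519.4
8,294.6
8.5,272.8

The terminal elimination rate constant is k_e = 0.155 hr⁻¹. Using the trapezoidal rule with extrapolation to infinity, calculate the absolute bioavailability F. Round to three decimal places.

F = 0.228

Trapezoidal AUC_0→8.5 (sublingual tablet):
  [0→2]: (0.0+574.5)/2 × 2 = 574.5
  [2→4]: (574.5+519.4)/2 × 2 = 1093.9
  [4→8]: (519.4+294.6)/2 × 4 = 1628.0
  [8→8.5]: (294.6+272.8)/2 × 0.5 = 141.85
  Sum = 3438.25 ng/mL·hr
Tail: C_last/k_e = 272.8/0.155 = 1760.000
AUC_0→∞ (sublingual tablet) = 3438.25 + 1760.000 = 5198.25 ng/mL·hr
F = (AUC_ev/D_ev)/(AUC_iv/D_iv) = (5198.25/400)/(11400/200) = 12.995625/57 = 0.2280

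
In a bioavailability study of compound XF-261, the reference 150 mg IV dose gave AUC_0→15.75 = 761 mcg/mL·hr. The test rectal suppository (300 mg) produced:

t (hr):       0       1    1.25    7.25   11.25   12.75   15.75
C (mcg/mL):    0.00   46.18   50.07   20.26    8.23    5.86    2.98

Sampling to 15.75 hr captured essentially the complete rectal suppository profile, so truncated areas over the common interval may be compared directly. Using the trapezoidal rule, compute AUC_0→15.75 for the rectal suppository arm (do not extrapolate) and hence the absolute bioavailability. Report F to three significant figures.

F = 0.215

Trapezoidal AUC_0→15.75 (rectal suppository):
  [0→1]: (0.00+46.18)/2 × 1 = 23.09
  [1→1.25]: (46.18+50.07)/2 × 0.25 = 12.03125
  [1.25→7.25]: (50.07+20.26)/2 × 6 = 210.99
  [7.25→11.25]: (20.26+8.23)/2 × 4 = 56.98
  [11.25→12.75]: (8.23+5.86)/2 × 1.5 = 10.5675
  [12.75→15.75]: (5.86+2.98)/2 × 3 = 13.26
  Sum = 326.91875 mcg/mL·hr
F = (AUC_ev/D_ev)/(AUC_iv/D_iv) = (326.91875/300)/(761/150) = 1.08973/5.07333 = 0.2148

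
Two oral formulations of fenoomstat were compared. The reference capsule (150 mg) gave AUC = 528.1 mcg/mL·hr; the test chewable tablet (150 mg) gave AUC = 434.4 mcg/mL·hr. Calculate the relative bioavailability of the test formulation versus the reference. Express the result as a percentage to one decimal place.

F_rel = (AUC_test/D_test) / (AUC_ref/D_ref)
      = (434.4/150) / (528.1/150)
      = 2.896 / 3.52067 = 0.8226 = 82.26%

F_rel = 82.3%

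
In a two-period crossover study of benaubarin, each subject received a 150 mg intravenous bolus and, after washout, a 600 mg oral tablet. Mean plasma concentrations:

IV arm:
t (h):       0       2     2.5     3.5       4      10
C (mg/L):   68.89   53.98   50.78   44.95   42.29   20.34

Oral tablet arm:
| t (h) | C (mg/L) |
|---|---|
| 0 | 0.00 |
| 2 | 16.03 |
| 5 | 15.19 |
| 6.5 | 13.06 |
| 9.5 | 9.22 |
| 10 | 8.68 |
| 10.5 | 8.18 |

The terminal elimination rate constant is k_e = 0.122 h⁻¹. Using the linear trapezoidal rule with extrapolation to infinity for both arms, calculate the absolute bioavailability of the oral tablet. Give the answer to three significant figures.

F = 0.0842

Trapezoidal AUC_0→10 (IV):
  [0→2]: (68.89+53.98)/2 × 2 = 122.87
  [2→2.5]: (53.98+50.78)/2 × 0.5 = 26.19
  [2.5→3.5]: (50.78+44.95)/2 × 1 = 47.865
  [3.5→4]: (44.95+42.29)/2 × 0.5 = 21.81
  [4→10]: (42.29+20.34)/2 × 6 = 187.89
  Sum = 406.625 mg/L·h
IV tail: 20.34/0.122 = 166.721; AUC_iv,0→∞ = 406.625 + 166.721 = 573.346 mg/L·h
Trapezoidal AUC_0→10.5 (oral tablet):
  [0→2]: (0.00+16.03)/2 × 2 = 16.03
  [2→5]: (16.03+15.19)/2 × 3 = 46.83
  [5→6.5]: (15.19+13.06)/2 × 1.5 = 21.1875
  [6.5→9.5]: (13.06+9.22)/2 × 3 = 33.42
  [9.5→10]: (9.22+8.68)/2 × 0.5 = 4.475
  [10→10.5]: (8.68+8.18)/2 × 0.5 = 4.215
  Sum = 126.1575 mg/L·h
oral tablet tail: 8.18/0.122 = 67.049; AUC_ev,0→∞ = 126.1575 + 67.049 = 193.2065 mg/L·h
F = (AUC_ev/D_ev)/(AUC_iv/D_iv) = (193.2065/600)/(573.346/150) = 0.322011/3.82231 = 0.0842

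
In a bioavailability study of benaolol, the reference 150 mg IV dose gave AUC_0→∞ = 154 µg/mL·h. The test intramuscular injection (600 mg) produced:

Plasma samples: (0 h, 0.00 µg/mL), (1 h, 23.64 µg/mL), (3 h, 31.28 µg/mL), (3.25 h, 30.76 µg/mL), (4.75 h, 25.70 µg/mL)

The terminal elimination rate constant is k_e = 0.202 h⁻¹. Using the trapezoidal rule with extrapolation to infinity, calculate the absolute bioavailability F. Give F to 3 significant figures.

F = 0.396

Trapezoidal AUC_0→4.75 (intramuscular injection):
  [0→1]: (0.00+23.64)/2 × 1 = 11.82
  [1→3]: (23.64+31.28)/2 × 2 = 54.92
  [3→3.25]: (31.28+30.76)/2 × 0.25 = 7.755
  [3.25→4.75]: (30.76+25.70)/2 × 1.5 = 42.345
  Sum = 116.84 µg/mL·h
Tail: C_last/k_e = 25.70/0.202 = 127.228
AUC_0→∞ (intramuscular injection) = 116.84 + 127.228 = 244.068 µg/mL·h
F = (AUC_ev/D_ev)/(AUC_iv/D_iv) = (244.068/600)/(154/150) = 0.40678/1.02667 = 0.3962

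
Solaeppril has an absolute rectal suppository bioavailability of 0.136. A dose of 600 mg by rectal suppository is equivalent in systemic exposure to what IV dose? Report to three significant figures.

Systemic exposure from an extravascular dose = F × D_ev, so the equivalent IV dose is F × D_ev.
D_iv = F × D_ev = 0.136 × 600 = 81.6 mg

D_iv = 81.6 mg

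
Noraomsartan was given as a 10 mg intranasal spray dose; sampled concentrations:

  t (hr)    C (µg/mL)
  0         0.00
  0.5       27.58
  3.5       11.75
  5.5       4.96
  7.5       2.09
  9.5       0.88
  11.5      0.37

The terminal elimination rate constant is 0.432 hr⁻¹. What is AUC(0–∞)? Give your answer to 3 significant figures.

AUC = 94.7 µg/mL·hr

Trapezoidal AUC_0→11.5:
  [0→0.5]: (0.00+27.58)/2 × 0.5 = 6.895
  [0.5→3.5]: (27.58+11.75)/2 × 3 = 58.995
  [3.5→5.5]: (11.75+4.96)/2 × 2 = 16.71
  [5.5→7.5]: (4.96+2.09)/2 × 2 = 7.05
  [7.5→9.5]: (2.09+0.88)/2 × 2 = 2.97
  [9.5→11.5]: (0.88+0.37)/2 × 2 = 1.25
  Sum = 93.87 µg/mL·hr
Extrapolated tail: C_last / k_e = 0.37 / 0.432 = 0.856
AUC_0→∞ = 93.87 + 0.856 = 94.726 µg/mL·hr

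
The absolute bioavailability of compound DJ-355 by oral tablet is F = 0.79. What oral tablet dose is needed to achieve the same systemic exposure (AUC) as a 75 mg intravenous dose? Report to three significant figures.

D_oral = 94.9 mg

For equal systemic exposure: F × D_ev = D_iv
D_ev = D_iv / F = 75 / 0.79 = 94.9367 mg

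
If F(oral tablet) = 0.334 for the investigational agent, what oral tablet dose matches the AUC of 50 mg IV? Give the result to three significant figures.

D_oral = 150 mg

For equal systemic exposure: F × D_ev = D_iv
D_ev = D_iv / F = 50 / 0.334 = 149.701 mg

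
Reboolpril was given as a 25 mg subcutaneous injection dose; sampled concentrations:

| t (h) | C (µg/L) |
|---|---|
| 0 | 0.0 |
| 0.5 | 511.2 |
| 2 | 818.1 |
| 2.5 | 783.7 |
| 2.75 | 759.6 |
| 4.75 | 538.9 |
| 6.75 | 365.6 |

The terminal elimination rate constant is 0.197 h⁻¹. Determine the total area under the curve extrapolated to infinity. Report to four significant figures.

Trapezoidal AUC_0→6.75:
  [0→0.5]: (0.0+511.2)/2 × 0.5 = 127.8
  [0.5→2]: (511.2+818.1)/2 × 1.5 = 996.975
  [2→2.5]: (818.1+783.7)/2 × 0.5 = 400.45
  [2.5→2.75]: (783.7+759.6)/2 × 0.25 = 192.9125
  [2.75→4.75]: (759.6+538.9)/2 × 2 = 1298.5
  [4.75→6.75]: (538.9+365.6)/2 × 2 = 904.5
  Sum = 3921.1375 µg/L·h
Extrapolated tail: C_last / k_e = 365.6 / 0.197 = 1855.838
AUC_0→∞ = 3921.1375 + 1855.838 = 5776.9755 µg/L·h

AUC = 5777 µg/L·h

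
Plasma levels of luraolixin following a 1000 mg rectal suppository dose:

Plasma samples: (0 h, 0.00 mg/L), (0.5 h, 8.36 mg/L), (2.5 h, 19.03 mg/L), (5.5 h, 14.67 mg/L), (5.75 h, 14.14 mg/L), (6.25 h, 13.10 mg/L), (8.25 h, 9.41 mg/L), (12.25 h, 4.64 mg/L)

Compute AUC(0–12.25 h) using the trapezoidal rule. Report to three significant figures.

Trapezoidal AUC_0→12.25:
  [0→0.5]: (0.00+8.36)/2 × 0.5 = 2.09
  [0.5→2.5]: (8.36+19.03)/2 × 2 = 27.39
  [2.5→5.5]: (19.03+14.67)/2 × 3 = 50.55
  [5.5→5.75]: (14.67+14.14)/2 × 0.25 = 3.60125
  [5.75→6.25]: (14.14+13.10)/2 × 0.5 = 6.81
  [6.25→8.25]: (13.10+9.41)/2 × 2 = 22.51
  [8.25→12.25]: (9.41+4.64)/2 × 4 = 28.1
  Sum = 141.05125 mg/L·h

AUC = 141 mg/L·h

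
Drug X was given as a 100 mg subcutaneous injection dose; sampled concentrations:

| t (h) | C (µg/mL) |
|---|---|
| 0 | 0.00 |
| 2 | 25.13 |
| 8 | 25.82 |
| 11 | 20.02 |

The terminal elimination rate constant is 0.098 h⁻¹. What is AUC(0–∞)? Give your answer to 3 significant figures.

AUC = 451 µg/mL·h

Trapezoidal AUC_0→11:
  [0→2]: (0.00+25.13)/2 × 2 = 25.13
  [2→8]: (25.13+25.82)/2 × 6 = 152.85
  [8→11]: (25.82+20.02)/2 × 3 = 68.76
  Sum = 246.74 µg/mL·h
Extrapolated tail: C_last / k_e = 20.02 / 0.098 = 204.286
AUC_0→∞ = 246.74 + 204.286 = 451.026 µg/mL·h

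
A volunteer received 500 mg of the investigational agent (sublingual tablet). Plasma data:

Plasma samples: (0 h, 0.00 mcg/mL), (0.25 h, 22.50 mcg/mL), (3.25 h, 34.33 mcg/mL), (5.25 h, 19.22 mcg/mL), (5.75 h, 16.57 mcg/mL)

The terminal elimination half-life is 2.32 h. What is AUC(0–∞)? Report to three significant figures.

AUC = 206 mcg/mL·h

Trapezoidal AUC_0→5.75:
  [0→0.25]: (0.00+22.50)/2 × 0.25 = 2.8125
  [0.25→3.25]: (22.50+34.33)/2 × 3 = 85.245
  [3.25→5.25]: (34.33+19.22)/2 × 2 = 53.55
  [5.25→5.75]: (19.22+16.57)/2 × 0.5 = 8.9475
  Sum = 150.555 mcg/mL·h
k_e = ln2 / t½ = 0.693147 / 2.32 = 0.2988 h^-1
Extrapolated tail: C_last / k_e = 16.57 / 0.2988 = 55.455
AUC_0→∞ = 150.555 + 55.455 = 206.01 mcg/mL·h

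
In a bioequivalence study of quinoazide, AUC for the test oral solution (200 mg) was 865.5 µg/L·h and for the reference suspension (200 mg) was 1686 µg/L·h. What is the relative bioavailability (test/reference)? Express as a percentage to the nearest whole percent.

F_rel = 51%

F_rel = (AUC_test/D_test) / (AUC_ref/D_ref)
      = (865.5/200) / (1686/200)
      = 4.3275 / 8.43 = 0.5133 = 51.33%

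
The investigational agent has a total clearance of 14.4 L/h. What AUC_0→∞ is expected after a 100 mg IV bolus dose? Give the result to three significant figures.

AUC = 6.94 mg/L·h

AUC_0→∞ = Dose_iv / CL
        = 100 / 14.4 = 6.94444 mg/L·h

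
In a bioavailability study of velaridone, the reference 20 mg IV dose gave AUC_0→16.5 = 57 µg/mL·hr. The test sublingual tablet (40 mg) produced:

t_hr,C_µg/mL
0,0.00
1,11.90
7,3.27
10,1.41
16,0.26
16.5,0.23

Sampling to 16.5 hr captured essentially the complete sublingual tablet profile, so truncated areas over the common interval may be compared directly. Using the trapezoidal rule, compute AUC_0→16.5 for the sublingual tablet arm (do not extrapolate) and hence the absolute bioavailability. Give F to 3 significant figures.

Trapezoidal AUC_0→16.5 (sublingual tablet):
  [0→1]: (0.00+11.90)/2 × 1 = 5.95
  [1→7]: (11.90+3.27)/2 × 6 = 45.51
  [7→10]: (3.27+1.41)/2 × 3 = 7.02
  [10→16]: (1.41+0.26)/2 × 6 = 5.01
  [16→16.5]: (0.26+0.23)/2 × 0.5 = 0.1225
  Sum = 63.6125 µg/mL·hr
F = (AUC_ev/D_ev)/(AUC_iv/D_iv) = (63.6125/40)/(57/20) = 1.5903125/2.85 = 0.5580

F = 0.558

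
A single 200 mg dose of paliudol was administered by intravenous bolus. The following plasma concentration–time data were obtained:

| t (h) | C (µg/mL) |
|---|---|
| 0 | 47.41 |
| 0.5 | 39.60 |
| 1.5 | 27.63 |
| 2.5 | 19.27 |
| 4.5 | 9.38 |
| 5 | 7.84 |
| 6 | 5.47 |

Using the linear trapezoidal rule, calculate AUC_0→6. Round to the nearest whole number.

Trapezoidal AUC_0→6:
  [0→0.5]: (47.41+39.60)/2 × 0.5 = 21.7525
  [0.5→1.5]: (39.60+27.63)/2 × 1 = 33.615
  [1.5→2.5]: (27.63+19.27)/2 × 1 = 23.45
  [2.5→4.5]: (19.27+9.38)/2 × 2 = 28.65
  [4.5→5]: (9.38+7.84)/2 × 0.5 = 4.305
  [5→6]: (7.84+5.47)/2 × 1 = 6.655
  Sum = 118.4275 µg/mL·h

AUC = 118 µg/mL·h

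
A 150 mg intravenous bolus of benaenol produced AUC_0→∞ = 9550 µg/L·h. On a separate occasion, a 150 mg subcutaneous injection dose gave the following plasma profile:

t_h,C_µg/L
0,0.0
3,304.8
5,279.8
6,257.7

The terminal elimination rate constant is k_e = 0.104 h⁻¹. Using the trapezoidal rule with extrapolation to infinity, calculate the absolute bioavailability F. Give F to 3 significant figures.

F = 0.397

Trapezoidal AUC_0→6 (subcutaneous injection):
  [0→3]: (0.0+304.8)/2 × 3 = 457.2
  [3→5]: (304.8+279.8)/2 × 2 = 584.6
  [5→6]: (279.8+257.7)/2 × 1 = 268.75
  Sum = 1310.55 µg/L·h
Tail: C_last/k_e = 257.7/0.104 = 2477.885
AUC_0→∞ (subcutaneous injection) = 1310.55 + 2477.885 = 3788.435 µg/L·h
F = (AUC_ev/D_ev)/(AUC_iv/D_iv) = (3788.435/150)/(9550/150) = 25.2562/63.6667 = 0.3967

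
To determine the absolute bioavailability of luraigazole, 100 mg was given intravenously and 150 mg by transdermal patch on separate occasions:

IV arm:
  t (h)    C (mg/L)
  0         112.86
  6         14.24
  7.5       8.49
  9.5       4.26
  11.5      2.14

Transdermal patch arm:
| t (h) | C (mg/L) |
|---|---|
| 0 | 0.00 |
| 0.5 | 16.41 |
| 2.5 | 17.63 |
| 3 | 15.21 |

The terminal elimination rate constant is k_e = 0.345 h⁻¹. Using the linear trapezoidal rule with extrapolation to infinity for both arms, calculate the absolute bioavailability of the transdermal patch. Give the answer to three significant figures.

Trapezoidal AUC_0→11.5 (IV):
  [0→6]: (112.86+14.24)/2 × 6 = 381.3
  [6→7.5]: (14.24+8.49)/2 × 1.5 = 17.0475
  [7.5→9.5]: (8.49+4.26)/2 × 2 = 12.75
  [9.5→11.5]: (4.26+2.14)/2 × 2 = 6.4
  Sum = 417.4975 mg/L·h
IV tail: 2.14/0.345 = 6.203; AUC_iv,0→∞ = 417.4975 + 6.203 = 423.7005 mg/L·h
Trapezoidal AUC_0→3 (transdermal patch):
  [0→0.5]: (0.00+16.41)/2 × 0.5 = 4.1025
  [0.5→2.5]: (16.41+17.63)/2 × 2 = 34.04
  [2.5→3]: (17.63+15.21)/2 × 0.5 = 8.21
  Sum = 46.3525 mg/L·h
transdermal patch tail: 15.21/0.345 = 44.087; AUC_ev,0→∞ = 46.3525 + 44.087 = 90.4395 mg/L·h
F = (AUC_ev/D_ev)/(AUC_iv/D_iv) = (90.4395/150)/(423.7005/100) = 0.60293/4.237005 = 0.1423

F = 0.142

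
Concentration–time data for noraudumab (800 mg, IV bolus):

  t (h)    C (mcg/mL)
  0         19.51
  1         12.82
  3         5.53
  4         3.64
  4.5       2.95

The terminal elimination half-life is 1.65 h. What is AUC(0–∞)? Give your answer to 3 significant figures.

Trapezoidal AUC_0→4.5:
  [0→1]: (19.51+12.82)/2 × 1 = 16.165
  [1→3]: (12.82+5.53)/2 × 2 = 18.35
  [3→4]: (5.53+3.64)/2 × 1 = 4.585
  [4→4.5]: (3.64+2.95)/2 × 0.5 = 1.6475
  Sum = 40.7475 mcg/mL·h
k_e = ln2 / t½ = 0.693147 / 1.65 = 0.4201 h^-1
Extrapolated tail: C_last / k_e = 2.95 / 0.4201 = 7.022
AUC_0→∞ = 40.7475 + 7.022 = 47.7695 mcg/mL·h

AUC = 47.8 mcg/mL·h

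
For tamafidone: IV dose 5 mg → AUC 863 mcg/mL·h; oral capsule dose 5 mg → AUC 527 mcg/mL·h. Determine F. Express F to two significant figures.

F = (AUC_ev / D_ev) / (AUC_iv / D_iv)
  = (527/5) / (863/5)
  = 105.4 / 172.6 = 0.6107

F = 0.61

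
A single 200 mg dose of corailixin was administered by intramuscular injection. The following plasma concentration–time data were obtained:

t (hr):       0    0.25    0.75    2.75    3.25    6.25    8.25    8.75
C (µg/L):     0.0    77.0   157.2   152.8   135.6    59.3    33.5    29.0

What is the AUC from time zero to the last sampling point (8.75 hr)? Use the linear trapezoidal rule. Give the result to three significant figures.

Trapezoidal AUC_0→8.75:
  [0→0.25]: (0.0+77.0)/2 × 0.25 = 9.625
  [0.25→0.75]: (77.0+157.2)/2 × 0.5 = 58.55
  [0.75→2.75]: (157.2+152.8)/2 × 2 = 310.0
  [2.75→3.25]: (152.8+135.6)/2 × 0.5 = 72.1
  [3.25→6.25]: (135.6+59.3)/2 × 3 = 292.35
  [6.25→8.25]: (59.3+33.5)/2 × 2 = 92.8
  [8.25→8.75]: (33.5+29.0)/2 × 0.5 = 15.625
  Sum = 851.05 µg/L·hr

AUC = 851 µg/L·hr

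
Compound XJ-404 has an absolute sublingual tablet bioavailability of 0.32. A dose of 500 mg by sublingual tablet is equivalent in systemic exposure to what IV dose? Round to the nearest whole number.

Systemic exposure from an extravascular dose = F × D_ev, so the equivalent IV dose is F × D_ev.
D_iv = F × D_ev = 0.32 × 500 = 160 mg

D_iv = 160 mg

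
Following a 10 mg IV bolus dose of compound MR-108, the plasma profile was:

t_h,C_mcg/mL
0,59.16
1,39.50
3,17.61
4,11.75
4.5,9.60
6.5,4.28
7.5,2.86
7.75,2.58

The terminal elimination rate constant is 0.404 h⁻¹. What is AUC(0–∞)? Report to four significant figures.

Trapezoidal AUC_0→7.75:
  [0→1]: (59.16+39.50)/2 × 1 = 49.33
  [1→3]: (39.50+17.61)/2 × 2 = 57.11
  [3→4]: (17.61+11.75)/2 × 1 = 14.68
  [4→4.5]: (11.75+9.60)/2 × 0.5 = 5.3375
  [4.5→6.5]: (9.60+4.28)/2 × 2 = 13.88
  [6.5→7.5]: (4.28+2.86)/2 × 1 = 3.57
  [7.5→7.75]: (2.86+2.58)/2 × 0.25 = 0.68
  Sum = 144.5875 mcg/mL·h
Extrapolated tail: C_last / k_e = 2.58 / 0.404 = 6.386
AUC_0→∞ = 144.5875 + 6.386 = 150.9735 mcg/mL·h

AUC = 151.0 mcg/mL·h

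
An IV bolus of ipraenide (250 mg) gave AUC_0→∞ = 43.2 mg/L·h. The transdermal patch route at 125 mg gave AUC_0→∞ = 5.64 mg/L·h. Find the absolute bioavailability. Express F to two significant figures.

F = (AUC_ev / D_ev) / (AUC_iv / D_iv)
  = (5.64/125) / (43.2/250)
  = 0.04512 / 0.1728 = 0.2611

F = 0.26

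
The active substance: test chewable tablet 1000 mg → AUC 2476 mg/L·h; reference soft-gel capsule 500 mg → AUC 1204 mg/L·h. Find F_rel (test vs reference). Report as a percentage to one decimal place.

F_rel = 102.8%

F_rel = (AUC_test/D_test) / (AUC_ref/D_ref)
      = (2476/1000) / (1204/500)
      = 2.476 / 2.408 = 1.0282 = 102.82%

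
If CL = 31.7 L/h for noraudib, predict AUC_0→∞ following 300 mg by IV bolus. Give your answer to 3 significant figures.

AUC_0→∞ = Dose_iv / CL
        = 300 / 31.7 = 9.46372 mg/L·h

AUC = 9.46 mg/L·h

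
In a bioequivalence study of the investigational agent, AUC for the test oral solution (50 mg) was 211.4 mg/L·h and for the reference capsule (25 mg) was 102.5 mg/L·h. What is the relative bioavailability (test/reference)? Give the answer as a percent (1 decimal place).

F_rel = 103.1%

F_rel = (AUC_test/D_test) / (AUC_ref/D_ref)
      = (211.4/50) / (102.5/25)
      = 4.228 / 4.1 = 1.0312 = 103.12%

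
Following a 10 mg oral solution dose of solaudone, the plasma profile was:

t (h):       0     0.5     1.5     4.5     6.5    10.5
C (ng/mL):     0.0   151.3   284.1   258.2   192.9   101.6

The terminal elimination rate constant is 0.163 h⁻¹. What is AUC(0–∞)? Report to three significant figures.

AUC = 2730 ng/mL·h

Trapezoidal AUC_0→10.5:
  [0→0.5]: (0.0+151.3)/2 × 0.5 = 37.825
  [0.5→1.5]: (151.3+284.1)/2 × 1 = 217.7
  [1.5→4.5]: (284.1+258.2)/2 × 3 = 813.45
  [4.5→6.5]: (258.2+192.9)/2 × 2 = 451.1
  [6.5→10.5]: (192.9+101.6)/2 × 4 = 589.0
  Sum = 2109.075 ng/mL·h
Extrapolated tail: C_last / k_e = 101.6 / 0.163 = 623.313
AUC_0→∞ = 2109.075 + 623.313 = 2732.388 ng/mL·h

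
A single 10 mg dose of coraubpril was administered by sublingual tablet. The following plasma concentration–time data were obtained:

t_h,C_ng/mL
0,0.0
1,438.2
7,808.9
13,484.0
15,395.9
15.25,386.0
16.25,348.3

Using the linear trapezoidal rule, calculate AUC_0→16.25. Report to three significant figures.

Trapezoidal AUC_0→16.25:
  [0→1]: (0.0+438.2)/2 × 1 = 219.1
  [1→7]: (438.2+808.9)/2 × 6 = 3741.3
  [7→13]: (808.9+484.0)/2 × 6 = 3878.7
  [13→15]: (484.0+395.9)/2 × 2 = 879.9
  [15→15.25]: (395.9+386.0)/2 × 0.25 = 97.7375
  [15.25→16.25]: (386.0+348.3)/2 × 1 = 367.15
  Sum = 9183.8875 ng/mL·h

AUC = 9180 ng/mL·h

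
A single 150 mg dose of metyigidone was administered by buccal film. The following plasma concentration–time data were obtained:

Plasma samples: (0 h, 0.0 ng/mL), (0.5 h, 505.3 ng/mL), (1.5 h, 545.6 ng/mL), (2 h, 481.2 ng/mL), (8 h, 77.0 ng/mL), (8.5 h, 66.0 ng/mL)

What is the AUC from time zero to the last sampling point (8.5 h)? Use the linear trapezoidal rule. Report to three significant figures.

AUC = 2620 ng/mL·h

Trapezoidal AUC_0→8.5:
  [0→0.5]: (0.0+505.3)/2 × 0.5 = 126.325
  [0.5→1.5]: (505.3+545.6)/2 × 1 = 525.45
  [1.5→2]: (545.6+481.2)/2 × 0.5 = 256.7
  [2→8]: (481.2+77.0)/2 × 6 = 1674.6
  [8→8.5]: (77.0+66.0)/2 × 0.5 = 35.75
  Sum = 2618.825 ng/mL·h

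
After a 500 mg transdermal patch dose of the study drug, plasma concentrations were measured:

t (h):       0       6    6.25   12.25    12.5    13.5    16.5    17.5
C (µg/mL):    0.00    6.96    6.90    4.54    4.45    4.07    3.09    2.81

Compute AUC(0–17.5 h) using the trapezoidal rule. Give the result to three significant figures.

Trapezoidal AUC_0→17.5:
  [0→6]: (0.00+6.96)/2 × 6 = 20.88
  [6→6.25]: (6.96+6.90)/2 × 0.25 = 1.7325
  [6.25→12.25]: (6.90+4.54)/2 × 6 = 34.32
  [12.25→12.5]: (4.54+4.45)/2 × 0.25 = 1.12375
  [12.5→13.5]: (4.45+4.07)/2 × 1 = 4.26
  [13.5→16.5]: (4.07+3.09)/2 × 3 = 10.74
  [16.5→17.5]: (3.09+2.81)/2 × 1 = 2.95
  Sum = 76.00625 µg/mL·h

AUC = 76.0 µg/mL·h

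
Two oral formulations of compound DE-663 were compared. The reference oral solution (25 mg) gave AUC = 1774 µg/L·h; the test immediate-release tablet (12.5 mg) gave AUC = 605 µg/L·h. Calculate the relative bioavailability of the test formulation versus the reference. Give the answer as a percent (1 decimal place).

F_rel = 68.2%

F_rel = (AUC_test/D_test) / (AUC_ref/D_ref)
      = (605/12.5) / (1774/25)
      = 48.4 / 70.96 = 0.6821 = 68.21%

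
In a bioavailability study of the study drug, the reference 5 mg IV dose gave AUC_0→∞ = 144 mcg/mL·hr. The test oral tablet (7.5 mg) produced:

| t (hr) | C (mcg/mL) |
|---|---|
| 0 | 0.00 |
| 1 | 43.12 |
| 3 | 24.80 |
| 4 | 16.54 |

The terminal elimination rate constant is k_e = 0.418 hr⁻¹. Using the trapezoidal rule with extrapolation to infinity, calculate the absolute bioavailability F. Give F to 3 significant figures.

F = 0.693

Trapezoidal AUC_0→4 (oral tablet):
  [0→1]: (0.00+43.12)/2 × 1 = 21.56
  [1→3]: (43.12+24.80)/2 × 2 = 67.92
  [3→4]: (24.80+16.54)/2 × 1 = 20.67
  Sum = 110.15 mcg/mL·hr
Tail: C_last/k_e = 16.54/0.418 = 39.569
AUC_0→∞ (oral tablet) = 110.15 + 39.569 = 149.719 mcg/mL·hr
F = (AUC_ev/D_ev)/(AUC_iv/D_iv) = (149.719/7.5)/(144/5) = 19.9625/28.8 = 0.6931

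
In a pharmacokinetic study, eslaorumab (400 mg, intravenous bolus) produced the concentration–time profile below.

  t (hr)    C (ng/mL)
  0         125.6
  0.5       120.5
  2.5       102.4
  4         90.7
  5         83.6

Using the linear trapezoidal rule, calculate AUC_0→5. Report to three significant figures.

AUC = 516 ng/mL·hr

Trapezoidal AUC_0→5:
  [0→0.5]: (125.6+120.5)/2 × 0.5 = 61.525
  [0.5→2.5]: (120.5+102.4)/2 × 2 = 222.9
  [2.5→4]: (102.4+90.7)/2 × 1.5 = 144.825
  [4→5]: (90.7+83.6)/2 × 1 = 87.15
  Sum = 516.4 ng/mL·hr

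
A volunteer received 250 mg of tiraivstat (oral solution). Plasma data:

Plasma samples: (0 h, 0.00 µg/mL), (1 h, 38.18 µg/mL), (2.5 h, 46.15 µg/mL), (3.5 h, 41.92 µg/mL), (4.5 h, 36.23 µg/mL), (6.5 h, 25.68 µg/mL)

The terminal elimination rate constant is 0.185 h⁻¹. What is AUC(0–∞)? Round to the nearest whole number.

Trapezoidal AUC_0→6.5:
  [0→1]: (0.00+38.18)/2 × 1 = 19.09
  [1→2.5]: (38.18+46.15)/2 × 1.5 = 63.2475
  [2.5→3.5]: (46.15+41.92)/2 × 1 = 44.035
  [3.5→4.5]: (41.92+36.23)/2 × 1 = 39.075
  [4.5→6.5]: (36.23+25.68)/2 × 2 = 61.91
  Sum = 227.3575 µg/mL·h
Extrapolated tail: C_last / k_e = 25.68 / 0.185 = 138.811
AUC_0→∞ = 227.3575 + 138.811 = 366.1685 µg/mL·h

AUC = 366 µg/mL·h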